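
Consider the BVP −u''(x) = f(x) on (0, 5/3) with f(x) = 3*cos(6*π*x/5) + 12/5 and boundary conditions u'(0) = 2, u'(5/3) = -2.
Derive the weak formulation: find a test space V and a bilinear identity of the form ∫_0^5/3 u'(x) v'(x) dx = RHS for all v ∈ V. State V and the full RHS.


V = H^1(0, 5/3) (v unrestricted at boundary; u is determined up to an additive constant); weak form: ∫_0^5/3 u'v' dx = ∫_0^5/3 (3*cos(6*π*x/5) + 12/5) v dx − 2·v(5/3) − 2·v(0) for all v ∈ V.

Multiply both sides by a test function v and integrate from 0 to 5/3:
  ∫_0^5/3 −u''(x) v(x) dx = ∫_0^5/3 f(x) v(x) dx.
Integrate the LHS by parts once:
  ∫_0^5/3 −u'' v dx = −[u'(x) v(x)]_0^5/3 + ∫_0^5/3 u'(x) v'(x) dx.
Thus ∫_0^5/3 u'(x) v'(x) dx = ∫_0^5/3 f(x) v(x) dx + [u'(x) v(x)]_0^5/3.
Choose V so that boundary terms are either known or forced to vanish.
u has inhomogeneous Neumann u'(0) = 2, u'(5/3) = -2. [u' v]_0^5/3 = (-2)·v(5/3) − (2)·v(0) = − 2·v(5/3) − 2·v(0). Take V = H^1(0, 5/3); boundary term becomes part of RHS.
Weak formulation: find u (satisfying any essential BC) such that ∫_0^5/3 u'(x) v'(x) dx = ∫_0^5/3 f v dx − 2·v(5/3) − 2·v(0) for all v ∈ V (Neumann data are natural BCs: they enter the RHS as boundary terms).
Substituting f(x) = 3*cos(6*π*x/5) + 12/5, the right-hand side is ∫_0^5/3 (3*cos(6*π*x/5) + 12/5) v dx − 2·v(5/3) − 2·v(0).
Compatibility check (pure Neumann): taking v ≡ 1 ∈ V gives 0 = ∫_0^5/3 f dx + (-2) − (2), i.e. ∫_0^5/3 f dx must equal u'(0) − u'(5/3) = 4. Indeed ∫_0^5/3 (3*cos(6*π*x/5) + 12/5) dx = 4, so the data are compatible. The solution is then unique only up to an additive constant (fix it e.g. by requiring ∫_0^5/3 u dx = 0).


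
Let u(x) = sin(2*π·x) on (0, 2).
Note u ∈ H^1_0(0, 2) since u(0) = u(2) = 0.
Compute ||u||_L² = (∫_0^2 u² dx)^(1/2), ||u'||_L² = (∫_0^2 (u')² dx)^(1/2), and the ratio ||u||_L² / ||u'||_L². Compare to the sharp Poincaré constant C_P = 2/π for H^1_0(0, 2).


||u||_L² / ||u'||_L² = 1/(2*π) < C_P = 2/π.

u(x) = sin(2*π·x), so u'(x) = 2*π*cos(2*π*x).
Writing u(x) = A·sin(kπx/L) with A = 1 and k = 4, use ∫_0^L sin²(kπx/L) dx = L/2 and ∫_0^L cos²(kπx/L) dx = L/2.
u² = 1·sin²(2*π·x) and (u')² = 4*π^2·cos²(2*π·x), and each of sin², cos² integrates to L/2 = 1 over (0, 2).
∫_0^2 u² dx = 1, so ||u||_L² = 1.
∫_0^2 (u')² dx = 4*π^2, so ||u'||_L² = 2*π.
Ratio ||u||_L² / ||u'||_L² = 1/(2*π).
Sharp Poincaré constant on H^1_0(0, 2) is C_P = L/π = 2/π, achieved by sin(π/2·x).
This is the k = 4 harmonic; the ratio L/(kπ) is strictly less than C_P = L/π, consistent with the sharp inequality ||u||_L² ≤ C_P ||u'||_L².


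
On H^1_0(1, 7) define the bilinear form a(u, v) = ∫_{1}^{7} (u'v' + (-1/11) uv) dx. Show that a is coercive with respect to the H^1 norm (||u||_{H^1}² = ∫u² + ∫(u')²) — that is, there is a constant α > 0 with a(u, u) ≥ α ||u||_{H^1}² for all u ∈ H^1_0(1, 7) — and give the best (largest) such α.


α = (-36/11 + π^2)/(π^2 + 36)

Coercivity of a(·,·) on H^1_0(1, 7) means a(u, u) ≥ α ||u||_{H^1}² for every u ∈ H^1_0.
The interval has length L = 6, and Poincaré/coercivity depend only on L. Here a(u, u) = ∫(u')² + (-1/11)·∫u².
Here c = -1/11 < 0 with |c| < (π/L)² = π^2/36, so coercivity still holds. The condition a(u,u) ≥ α||u||_{H^1}² reads (1−α)∫(u')² ≥ (α−c)∫u². Any admissible α is ≤ 1 (rapidly oscillating u have ∫u²/∫(u')² → 0), and α = 1 would force 0 ≥ (1−c)∫u², impossible since c < 1; so 1−α > 0. By the sharp Poincaré inequality on H^1_0 of an interval of length L, ∫(u')² ≥ (π/L)²∫u² with equality for the first sine mode sin(π(x−x₀)/L) (x₀ the left endpoint), so the inequality holds for all u iff (1−α)(π/L)² ≥ α − c, i.e. α ≤ ((π/L)² + c)/((π/L)² + 1) = (1 + c(L/π)²)/(1 + (L/π)²). (Direct route, valid since c ≤ 0: Poincaré gives c∫u² ≥ c(L/π)²∫(u')², so a(u,u) ≥ (1 + c(L/π)²)∫(u')², while ||u||_{H^1}² ≤ (1 + (L/π)²)∫(u')²; dividing yields the same α.) With (π/L)² = π^2/36 and c = -1/11, the largest admissible constant is α = ((π/L)² + c)/((π/L)² + 1).
Simplifying, α = (-36/11 + π^2)/(π^2 + 36).


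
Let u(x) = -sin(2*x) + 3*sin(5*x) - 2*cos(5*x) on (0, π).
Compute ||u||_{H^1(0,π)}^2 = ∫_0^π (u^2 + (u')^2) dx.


||u||_{H^1(0,π)}^2 = -416/21 + 343*π/2

u'(x) = 10*sin(5*x) - 2*cos(2*x) + 15*cos(5*x).
Expand u² and (u')² and integrate term by term on (0, π), using: for integers n ≥ 1, ∫_0^π sin²(nx) dx = ∫_0^π cos²(nx) dx = π/2; for n ≠ n', ∫_0^π sin(nx)sin(n'x) dx = ∫_0^π cos(nx)cos(n'x) dx = 0; and by product-to-sum, ∫_0^π sin(nx)cos(n'x) dx = ½∫_0^π [sin((n+n')x) + sin((n−n')x)] dx, which is 0 when n+n' is even and 2n/(n²−n'²) when n+n' is odd (it need not vanish on (0, π)).
  u² squared terms: (-1)²·∫sin(2x)² dx = 1·π/2 = π/2;  (-2)²·∫cos(5x)² dx = 4·π/2 = 2*π;  (3)²·∫sin(5x)² dx = 9·π/2 = 9*π/2.
  u² cross terms: 2·(-1)·(-2)·∫sin(2x)·cos(5x) dx = 4·(-4/21) = -16/21;  2·(-1)·(3)·∫sin(2x)·sin(5x) dx = -6·(0) = 0;  2·(-2)·(3)·∫cos(5x)·sin(5x) dx = -12·(0) = 0.
  So ∫_0^π u² dx = π/2 + 2*π + 9*π/2 − 16/21 + 0 + 0 = -16/21 + 7*π.
  (u')² squared terms: (-2)²·∫cos(2x)² dx = 4·π/2 = 2*π;  (10)²·∫sin(5x)² dx = 100·π/2 = 50*π;  (15)²·∫cos(5x)² dx = 225·π/2 = 225*π/2.
  (u')² cross terms: 2·(-2)·(10)·∫cos(2x)·sin(5x) dx = -40·(10/21) = -400/21;  2·(-2)·(15)·∫cos(2x)·cos(5x) dx = -60·(0) = 0;  2·(10)·(15)·∫sin(5x)·cos(5x) dx = 300·(0) = 0.
  So ∫_0^π (u')² dx = 2*π + 50*π + 225*π/2 − 400/21 + 0 + 0 = -400/21 + 329*π/2.
||u||_{H^1}^2 = (-16/21 + 7*π) + (-400/21 + 329*π/2) = -416/21 + 343*π/2.


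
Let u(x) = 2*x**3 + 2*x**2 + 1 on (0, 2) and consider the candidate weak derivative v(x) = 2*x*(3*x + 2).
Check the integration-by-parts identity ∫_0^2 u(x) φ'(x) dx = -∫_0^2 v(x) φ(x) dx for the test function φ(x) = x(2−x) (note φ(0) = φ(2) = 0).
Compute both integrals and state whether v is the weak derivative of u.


LHS = -224/15, RHS = -224/15. Yes, v = u' weakly.

u(x) = 2*x**3 + 2*x**2 + 1, classical derivative u'(x) = 6*x**2 + 4*x.
φ(x) = x(2−x), so φ'(x) = 2 - 2*x.
Note φ(0) = φ(2) = 0, so the boundary term u·φ vanishes.
LHS = ∫_0^2 u(x) φ'(x) dx = ∫_0^2 (-4*x^4 + 4*x^2 - 2*x + 2) dx. Term by term:
  ∫_0^2 -4*x^4 dx = -128/5;  ∫_0^2 4*x^2 dx = 32/3;  ∫_0^2 -2*x dx = -4;
  ∫_0^2 2 dx = 4.
Sum: -128/5 + 32/3 − 4 + 4 = -224/15.
So LHS = -224/15.
∫_0^2 v(x) φ(x) dx = ∫_0^2 (-6*x^4 + 8*x^3 + 8*x^2) dx. Term by term:
  ∫_0^2 -6*x^4 dx = -192/5;  ∫_0^2 8*x^3 dx = 32;  ∫_0^2 8*x^2 dx = 64/3.
Sum: -192/5 + 32 + 64/3 = 224/15.
So RHS = -∫_0^2 v(x) φ(x) dx = -224/15.
LHS = RHS, so the identity holds for this test φ.
Moreover u is smooth here and v(x) = u'(x) = 6*x**2 + 4*x pointwise, so the identity holds for every test function. Hence v is the weak derivative of u.


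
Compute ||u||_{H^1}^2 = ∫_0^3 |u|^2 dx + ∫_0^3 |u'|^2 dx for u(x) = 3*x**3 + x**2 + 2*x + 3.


||u||_{H^1}^2 = 690393/70

The H^1 norm (squared) on an interval (0, L) is
  ||u||_{H^1}^2 = ∫_0^L u(x)^2 dx + ∫_0^L u'(x)^2 dx.
Compute u'(x) = 9*x**2 + 2*x + 2.
Then u(x)^2 = 9*x**6 + 6*x**5 + 13*x**4 + 22*x**3 + 10*x**2 + 12*x + 9 and u'(x)^2 = 81*x**4 + 36*x**3 + 40*x**2 + 8*x + 4.
Integrate each monomial from 0 to 3 using ∫_0^3 c·x^n dx = c·3^(n+1)/(n+1):
  ∫_0^3 u(x)^2 dx = ∫_0^3 (9*x^6 + 6*x^5 + 13*x^4 + 22*x^3 + 10*x^2 + 12*x + 9) dx. Term by term:
    ∫_0^3 9*x^6 dx = 19683/7;  ∫_0^3 6*x^5 dx = 729;  ∫_0^3 13*x^4 dx = 3159/5;
    ∫_0^3 22*x^3 dx = 891/2;  ∫_0^3 10*x^2 dx = 90;  ∫_0^3 12*x dx = 54;
    ∫_0^3 9 dx = 27.
  Sum: 19683/7 + 729 + 3159/5 + 891/2 + 90 + 54 + 27 = 335241/70.
  ∫_0^3 u'(x)^2 dx = ∫_0^3 (81*x^4 + 36*x^3 + 40*x^2 + 8*x + 4) dx. Term by term:
    ∫_0^3 81*x^4 dx = 19683/5;  ∫_0^3 36*x^3 dx = 729;  ∫_0^3 40*x^2 dx = 360;
    ∫_0^3 8*x dx = 36;  ∫_0^3 4 dx = 12.
  Sum: 19683/5 + 729 + 360 + 36 + 12 = 25368/5.
Adding: ||u||_{H^1}^2 = 335241/70 + 25368/5 = 690393/70.


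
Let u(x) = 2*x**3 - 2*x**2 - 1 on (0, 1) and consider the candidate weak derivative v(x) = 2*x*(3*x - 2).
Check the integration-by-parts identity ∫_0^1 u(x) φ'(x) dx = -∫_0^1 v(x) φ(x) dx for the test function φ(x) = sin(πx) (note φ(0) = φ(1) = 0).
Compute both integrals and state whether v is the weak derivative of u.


LHS = -2/π + 24/π^3, RHS = -2/π + 24/π^3. Yes, v = u' weakly.

u(x) = 2*x**3 - 2*x**2 - 1, classical derivative u'(x) = 6*x**2 - 4*x.
φ(x) = sin(πx), so φ'(x) = π*cos(π*x).
Note φ(0) = φ(1) = 0, so the boundary term u·φ vanishes.
LHS = ∫_0^1 u(x) φ'(x) dx = ∫_0^1 (2*π*x^3*cos(π*x) - 2*π*x^2*cos(π*x) - π*cos(π*x)) dx. Term by term:
  ∫_0^1 -π*cos(π*x) dx = 0;  ∫_0^1 -2*π*x^2*cos(π*x) dx = 4/π;  ∫_0^1 2*π*x^3*cos(π*x) dx = -6/π + 24/π^3.
Sum: 0 + 4/π + -6/π + 24/π^3 = -2/π + 24/π^3.
So LHS = -2/π + 24/π^3.
∫_0^1 v(x) φ(x) dx = ∫_0^1 (6*x^2*sin(π*x) - 4*x*sin(π*x)) dx. Term by term:
  ∫_0^1 -4*x*sin(π*x) dx = -4/π;  ∫_0^1 6*x^2*sin(π*x) dx = -24/π^3 + 6/π.
Sum: -4/π + -24/π^3 + 6/π = -24/π^3 + 2/π.
So RHS = -∫_0^1 v(x) φ(x) dx = -2/π + 24/π^3.
LHS = RHS, so the identity holds for this test φ.
Moreover u is smooth here and v(x) = u'(x) = 6*x**2 - 4*x pointwise, so the identity holds for every test function. Hence v is the weak derivative of u.


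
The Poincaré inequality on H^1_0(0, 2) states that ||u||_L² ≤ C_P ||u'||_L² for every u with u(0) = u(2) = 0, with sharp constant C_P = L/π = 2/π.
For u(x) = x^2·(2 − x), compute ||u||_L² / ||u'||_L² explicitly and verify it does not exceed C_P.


||u||_L² / ||u'||_L² = sqrt(14)/7 < C_P = 2/π.

u(x) = x^2·(2 − x), so u'(x) = x*(4 - 3*x).
u(x) = x^2·(2 − x) vanishes at x = 0 and x = 2, so u ∈ H^1_0(0, 2). Differentiate via the product rule and integrate the resulting polynomials term by term.
  ∫_0^2 u² dx = ∫_0^2 (x^6 - 4*x^5 + 4*x^4) dx. Term by term:
    ∫_0^2 x^6 dx = 128/7;  ∫_0^2 -4*x^5 dx = -128/3;  ∫_0^2 4*x^4 dx = 128/5.
  Sum: 128/7 − 128/3 + 128/5 = 128/105.
  ∫_0^2 (u')² dx = ∫_0^2 (9*x^4 - 24*x^3 + 16*x^2) dx. Term by term:
    ∫_0^2 9*x^4 dx = 288/5;  ∫_0^2 -24*x^3 dx = -96;  ∫_0^2 16*x^2 dx = 128/3.
  Sum: 288/5 − 96 + 128/3 = 64/15.
∫_0^2 u² dx = 128/105, so ||u||_L² = 8*sqrt(210)/105.
∫_0^2 (u')² dx = 64/15, so ||u'||_L² = 8*sqrt(15)/15.
Ratio ||u||_L² / ||u'||_L² = sqrt(14)/7.
Sharp Poincaré constant on H^1_0(0, 2) is C_P = L/π = 2/π, achieved by sin(π/2·x).
A polynomial bump cannot attain the sharp Poincaré constant (only the first sine eigenfunction does), so the ratio is strictly less than C_P, consistent with ||u||_L² ≤ C_P ||u'||_L².


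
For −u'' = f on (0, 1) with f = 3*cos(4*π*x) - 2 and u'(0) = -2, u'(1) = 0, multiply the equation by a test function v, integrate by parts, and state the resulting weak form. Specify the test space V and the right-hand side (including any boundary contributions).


V = H^1(0, 1) (v unrestricted at boundary; u is determined up to an additive constant); weak form: ∫_0^1 u'v' dx = ∫_0^1 (3*cos(4*π*x) - 2) v dx + 2·v(0) for all v ∈ V.

Multiply both sides by a test function v and integrate from 0 to 1:
  ∫_0^1 −u''(x) v(x) dx = ∫_0^1 f(x) v(x) dx.
Integrate the LHS by parts once:
  ∫_0^1 −u'' v dx = −[u'(x) v(x)]_0^1 + ∫_0^1 u'(x) v'(x) dx.
Thus ∫_0^1 u'(x) v'(x) dx = ∫_0^1 f(x) v(x) dx + [u'(x) v(x)]_0^1.
Choose V so that boundary terms are either known or forced to vanish.
u has inhomogeneous Neumann u'(0) = -2, u'(1) = 0. [u' v]_0^1 = (0)·v(1) − (-2)·v(0) = 2·v(0). Take V = H^1(0, 1); boundary term becomes part of RHS.
Weak formulation: find u (satisfying any essential BC) such that ∫_0^1 u'(x) v'(x) dx = ∫_0^1 f v dx + 2·v(0) for all v ∈ V (Neumann data are natural BCs: they enter the RHS as boundary terms).
Substituting f(x) = 3*cos(4*π*x) - 2, the right-hand side is ∫_0^1 (3*cos(4*π*x) - 2) v dx + 2·v(0).
Compatibility check (pure Neumann): taking v ≡ 1 ∈ V gives 0 = ∫_0^1 f dx + (0) − (-2), i.e. ∫_0^1 f dx must equal u'(0) − u'(1) = -2. Indeed ∫_0^1 (3*cos(4*π*x) - 2) dx = -2, so the data are compatible. The solution is then unique only up to an additive constant (fix it e.g. by requiring ∫_0^1 u dx = 0).


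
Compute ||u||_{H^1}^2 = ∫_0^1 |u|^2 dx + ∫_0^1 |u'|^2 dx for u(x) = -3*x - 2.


||u||_{H^1}^2 = 22

The H^1 norm (squared) on an interval (0, L) is
  ||u||_{H^1}^2 = ∫_0^L u(x)^2 dx + ∫_0^L u'(x)^2 dx.
Compute u'(x) = -3.
Then u(x)^2 = 9*x**2 + 12*x + 4 and u'(x)^2 = 9.
Integrate each monomial from 0 to 1 using ∫_0^1 c·x^n dx = c·1^(n+1)/(n+1):
  ∫_0^1 u(x)^2 dx = ∫_0^1 (9*x^2 + 12*x + 4) dx. Term by term:
    ∫_0^1 9*x^2 dx = 3;  ∫_0^1 12*x dx = 6;  ∫_0^1 4 dx = 4.
  Sum: 3 + 6 + 4 = 13.
  ∫_0^1 u'(x)^2 dx = ∫_0^1 (9) dx. Term by term:
    ∫_0^1 9 dx = 9.
Adding: ||u||_{H^1}^2 = 13 + 9 = 22.


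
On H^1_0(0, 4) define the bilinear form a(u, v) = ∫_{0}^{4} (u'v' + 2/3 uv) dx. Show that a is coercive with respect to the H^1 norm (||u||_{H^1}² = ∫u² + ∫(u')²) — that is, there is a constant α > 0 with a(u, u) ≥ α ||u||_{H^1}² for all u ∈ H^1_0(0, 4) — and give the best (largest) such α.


α = (π^2 + 32/3)/(π^2 + 16)

Coercivity of a(·,·) on H^1_0(0, 4) means a(u, u) ≥ α ||u||_{H^1}² for every u ∈ H^1_0.
The interval has length L = 4, and Poincaré/coercivity depend only on L. Here a(u, u) = ∫(u')² + (2/3)·∫u².
Here 0 < c = 2/3 < 1. The condition a(u,u) ≥ α||u||_{H^1}² reads (1−α)∫(u')² ≥ (α−c)∫u². Any admissible α is ≤ 1 (rapidly oscillating u have ∫u²/∫(u')² → 0), and α = 1 would force 0 ≥ (1−c)∫u², impossible since c < 1; so 1−α > 0. By the sharp Poincaré inequality on H^1_0 of an interval of length L, ∫(u')² ≥ (π/L)²∫u² with equality for the first sine mode sin(π(x−x₀)/L) (x₀ the left endpoint), so the inequality holds for all u iff (1−α)(π/L)² ≥ α − c, i.e. α ≤ ((π/L)² + c)/((π/L)² + 1) = (1 + c(L/π)²)/(1 + (L/π)²). With (π/L)² = π^2/16 and c = 2/3, the largest admissible constant is α = ((π/L)² + c)/((π/L)² + 1).
Simplifying, α = (π^2 + 32/3)/(π^2 + 16).


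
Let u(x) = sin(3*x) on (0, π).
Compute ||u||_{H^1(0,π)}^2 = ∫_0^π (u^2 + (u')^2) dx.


||u||_{H^1(0,π)}^2 = 5*π

u'(x) = 3*cos(3*x).
Expand u² and (u')² and integrate term by term on (0, π), using: for integers n ≥ 1, ∫_0^π sin²(nx) dx = ∫_0^π cos²(nx) dx = π/2; for n ≠ n', ∫_0^π sin(nx)sin(n'x) dx = ∫_0^π cos(nx)cos(n'x) dx = 0; and by product-to-sum, ∫_0^π sin(nx)cos(n'x) dx = ½∫_0^π [sin((n+n')x) + sin((n−n')x)] dx, which is 0 when n+n' is even and 2n/(n²−n'²) when n+n' is odd (it need not vanish on (0, π)).
  u² squared terms: (1)²·∫sin(3x)² dx = 1·π/2 = π/2.
  So ∫_0^π u² dx = π/2.
  (u')² squared terms: (3)²·∫cos(3x)² dx = 9·π/2 = 9*π/2.
  So ∫_0^π (u')² dx = 9*π/2.
||u||_{H^1}^2 = (π/2) + (9*π/2) = 5*π.


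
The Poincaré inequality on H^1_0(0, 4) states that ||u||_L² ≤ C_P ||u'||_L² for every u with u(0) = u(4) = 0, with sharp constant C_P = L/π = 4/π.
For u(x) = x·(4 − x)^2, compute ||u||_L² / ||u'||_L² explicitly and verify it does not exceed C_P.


||u||_L² / ||u'||_L² = 2*sqrt(14)/7 < C_P = 4/π.

u(x) = x·(4 − x)^2, so u'(x) = (x - 4)*(3*x - 4).
u(x) = x·(4 − x)^2 vanishes at x = 0 and x = 4, so u ∈ H^1_0(0, 4). Differentiate via the product rule and integrate the resulting polynomials term by term.
  ∫_0^4 u² dx = ∫_0^4 (x^6 - 16*x^5 + 96*x^4 - 256*x^3 + 256*x^2) dx. Term by term:
    ∫_0^4 x^6 dx = 16384/7;  ∫_0^4 -16*x^5 dx = -32768/3;  ∫_0^4 96*x^4 dx = 98304/5;
    ∫_0^4 -256*x^3 dx = -16384;  ∫_0^4 256*x^2 dx = 16384/3.
  Sum: 16384/7 − 32768/3 + 98304/5 − 16384 + 16384/3 = 16384/105.
  ∫_0^4 (u')² dx = ∫_0^4 (9*x^4 - 96*x^3 + 352*x^2 - 512*x + 256) dx. Term by term:
    ∫_0^4 9*x^4 dx = 9216/5;  ∫_0^4 -96*x^3 dx = -6144;  ∫_0^4 352*x^2 dx = 22528/3;
    ∫_0^4 -512*x dx = -4096;  ∫_0^4 256 dx = 1024.
  Sum: 9216/5 − 6144 + 22528/3 − 4096 + 1024 = 2048/15.
∫_0^4 u² dx = 16384/105, so ||u||_L² = 128*sqrt(105)/105.
∫_0^4 (u')² dx = 2048/15, so ||u'||_L² = 32*sqrt(30)/15.
Ratio ||u||_L² / ||u'||_L² = 2*sqrt(14)/7.
Sharp Poincaré constant on H^1_0(0, 4) is C_P = L/π = 4/π, achieved by sin(π/4·x).
A polynomial bump cannot attain the sharp Poincaré constant (only the first sine eigenfunction does), so the ratio is strictly less than C_P, consistent with ||u||_L² ≤ C_P ||u'||_L².


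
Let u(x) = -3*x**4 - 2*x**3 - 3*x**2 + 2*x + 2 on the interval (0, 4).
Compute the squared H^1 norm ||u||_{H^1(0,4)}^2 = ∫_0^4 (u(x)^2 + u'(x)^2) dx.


||u||_{H^1}^2 = 92625056/105

The H^1 norm (squared) on an interval (0, L) is
  ||u||_{H^1}^2 = ∫_0^L u(x)^2 dx + ∫_0^L u'(x)^2 dx.
Compute u'(x) = -12*x**3 - 6*x**2 - 6*x + 2.
Then u(x)^2 = 9*x**8 + 12*x**7 + 22*x**6 - 11*x**4 - 20*x**3 - 8*x**2 + 8*x + 4 and u'(x)^2 = 144*x**6 + 144*x**5 + 180*x**4 + 24*x**3 + 12*x**2 - 24*x + 4.
Integrate each monomial from 0 to 4 using ∫_0^4 c·x^n dx = c·4^(n+1)/(n+1):
  ∫_0^4 u(x)^2 dx = ∫_0^4 (9*x^8 + 12*x^7 + 22*x^6 - 11*x^4 - 20*x^3 - 8*x^2 + 8*x + 4) dx. Term by term:
    ∫_0^4 9*x^8 dx = 262144;  ∫_0^4 12*x^7 dx = 98304;  ∫_0^4 22*x^6 dx = 360448/7;
    ∫_0^4 -11*x^4 dx = -11264/5;  ∫_0^4 -20*x^3 dx = -1280;  ∫_0^4 -8*x^2 dx = -512/3;
    ∫_0^4 8*x dx = 64;  ∫_0^4 4 dx = 16.
  Sum: 262144 + 98304 + 360448/7 − 11264/5 − 1280 − 512/3 + 64 + 16 = 42873296/105.
  ∫_0^4 u'(x)^2 dx = ∫_0^4 (144*x^6 + 144*x^5 + 180*x^4 + 24*x^3 + 12*x^2 - 24*x + 4) dx. Term by term:
    ∫_0^4 144*x^6 dx = 2359296/7;  ∫_0^4 144*x^5 dx = 98304;  ∫_0^4 180*x^4 dx = 36864;
    ∫_0^4 24*x^3 dx = 1536;  ∫_0^4 12*x^2 dx = 256;  ∫_0^4 -24*x dx = -192;
    ∫_0^4 4 dx = 16.
  Sum: 2359296/7 + 98304 + 36864 + 1536 + 256 − 192 + 16 = 3316784/7.
Adding: ||u||_{H^1}^2 = 42873296/105 + 3316784/7 = 92625056/105.


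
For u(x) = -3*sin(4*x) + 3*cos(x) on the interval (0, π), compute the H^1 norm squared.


||u||_{H^1(0,π)}^2 = -96/5 + 171*π/2

u'(x) = -3*sin(x) - 12*cos(4*x).
Expand u² and (u')² and integrate term by term on (0, π), using: for integers n ≥ 1, ∫_0^π sin²(nx) dx = ∫_0^π cos²(nx) dx = π/2; for n ≠ n', ∫_0^π sin(nx)sin(n'x) dx = ∫_0^π cos(nx)cos(n'x) dx = 0; and by product-to-sum, ∫_0^π sin(nx)cos(n'x) dx = ½∫_0^π [sin((n+n')x) + sin((n−n')x)] dx, which is 0 when n+n' is even and 2n/(n²−n'²) when n+n' is odd (it need not vanish on (0, π)).
  u² squared terms: (-3)²·∫sin(4x)² dx = 9·π/2 = 9*π/2;  (3)²·∫cos(x)² dx = 9·π/2 = 9*π/2.
  u² cross terms: 2·(-3)·(3)·∫sin(4x)·cos(x) dx = -18·(8/15) = -48/5.
  So ∫_0^π u² dx = 9*π/2 + 9*π/2 − 48/5 = -48/5 + 9*π.
  (u')² squared terms: (-12)²·∫cos(4x)² dx = 144·π/2 = 72*π;  (-3)²·∫sin(x)² dx = 9·π/2 = 9*π/2.
  (u')² cross terms: 2·(-12)·(-3)·∫cos(4x)·sin(x) dx = 72·(-2/15) = -48/5.
  So ∫_0^π (u')² dx = 72*π + 9*π/2 − 48/5 = -48/5 + 153*π/2.
||u||_{H^1}^2 = (-48/5 + 9*π) + (-48/5 + 153*π/2) = -96/5 + 171*π/2.


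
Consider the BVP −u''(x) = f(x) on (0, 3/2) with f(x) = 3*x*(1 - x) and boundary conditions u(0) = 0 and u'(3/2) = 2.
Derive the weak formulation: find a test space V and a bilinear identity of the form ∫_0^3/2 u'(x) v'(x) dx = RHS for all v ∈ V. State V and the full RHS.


V = {v ∈ H^1(0, 3/2) : v(0) = 0} (test functions vanish at x = 0 where u is specified); weak form: ∫_0^3/2 u'v' dx = ∫_0^3/2 (3*x*(1 - x)) v dx + 2·v(3/2) for all v ∈ V.

Multiply both sides by a test function v and integrate from 0 to 3/2:
  ∫_0^3/2 −u''(x) v(x) dx = ∫_0^3/2 f(x) v(x) dx.
Integrate the LHS by parts once:
  ∫_0^3/2 −u'' v dx = −[u'(x) v(x)]_0^3/2 + ∫_0^3/2 u'(x) v'(x) dx.
Thus ∫_0^3/2 u'(x) v'(x) dx = ∫_0^3/2 f(x) v(x) dx + [u'(x) v(x)]_0^3/2.
Choose V so that boundary terms are either known or forced to vanish.
Mixed BC: u(0) = 0 (Dirichlet) and u'(3/2) = 2 (Neumann). Define V = {v ∈ H^1(0, 3/2) : v(0) = 0}. Then [u' v]_0^3/2 = u'(3/2)·v(3/2) − u'(0)·0 = 2·v(3/2).
Weak formulation: find u (satisfying any essential BC) such that ∫_0^3/2 u'(x) v'(x) dx = ∫_0^3/2 f v dx + 2·v(3/2) for all v ∈ V (Dirichlet at 0 absorbed into V; Neumann datum at x = 3/2 contributes the boundary term).
Substituting f(x) = 3*x*(1 - x), the right-hand side is ∫_0^3/2 (3*x*(1 - x)) v dx + 2·v(3/2).


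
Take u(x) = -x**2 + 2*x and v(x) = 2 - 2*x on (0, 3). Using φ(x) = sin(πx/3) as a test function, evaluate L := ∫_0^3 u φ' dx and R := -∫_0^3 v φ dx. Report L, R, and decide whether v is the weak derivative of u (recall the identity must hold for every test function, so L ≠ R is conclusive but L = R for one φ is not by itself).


LHS = 6/π, RHS = 6/π. Yes, v = u' weakly.

u(x) = -x**2 + 2*x, classical derivative u'(x) = 2 - 2*x.
φ(x) = sin(πx/3), so φ'(x) = π*cos(π*x/3)/3.
Note φ(0) = φ(3) = 0, so the boundary term u·φ vanishes.
LHS = ∫_0^3 u(x) φ'(x) dx = ∫_0^3 (-π*x^2*cos(π*x/3)/3 + 2*π*x*cos(π*x/3)/3) dx. Term by term:
  ∫_0^3 -π*x^2*cos(π*x/3)/3 dx = 18/π;  ∫_0^3 2*π*x*cos(π*x/3)/3 dx = -12/π.
Sum: 18/π − 12/π = 6/π.
So LHS = 6/π.
∫_0^3 v(x) φ(x) dx = ∫_0^3 (-2*x*sin(π*x/3) + 2*sin(π*x/3)) dx. Term by term:
  ∫_0^3 2*sin(π*x/3) dx = 12/π;  ∫_0^3 -2*x*sin(π*x/3) dx = -18/π.
Sum: 12/π − 18/π = -6/π.
So RHS = -∫_0^3 v(x) φ(x) dx = 6/π.
LHS = RHS, so the identity holds for this test φ.
Moreover u is smooth here and v(x) = u'(x) = 2 - 2*x pointwise, so the identity holds for every test function. Hence v is the weak derivative of u.


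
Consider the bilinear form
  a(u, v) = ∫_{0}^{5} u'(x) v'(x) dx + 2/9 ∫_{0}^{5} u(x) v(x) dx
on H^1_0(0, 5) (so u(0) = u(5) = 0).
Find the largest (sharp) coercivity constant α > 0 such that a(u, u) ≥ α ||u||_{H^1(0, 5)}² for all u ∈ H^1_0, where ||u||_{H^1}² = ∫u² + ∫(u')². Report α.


α = (50/9 + π^2)/(π^2 + 25)

Coercivity of a(·,·) on H^1_0(0, 5) means a(u, u) ≥ α ||u||_{H^1}² for every u ∈ H^1_0.
The interval has length L = 5, and Poincaré/coercivity depend only on L. Here a(u, u) = ∫(u')² + (2/9)·∫u².
Here 0 < c = 2/9 < 1. The condition a(u,u) ≥ α||u||_{H^1}² reads (1−α)∫(u')² ≥ (α−c)∫u². Any admissible α is ≤ 1 (rapidly oscillating u have ∫u²/∫(u')² → 0), and α = 1 would force 0 ≥ (1−c)∫u², impossible since c < 1; so 1−α > 0. By the sharp Poincaré inequality on H^1_0 of an interval of length L, ∫(u')² ≥ (π/L)²∫u² with equality for the first sine mode sin(π(x−x₀)/L) (x₀ the left endpoint), so the inequality holds for all u iff (1−α)(π/L)² ≥ α − c, i.e. α ≤ ((π/L)² + c)/((π/L)² + 1) = (1 + c(L/π)²)/(1 + (L/π)²). With (π/L)² = π^2/25 and c = 2/9, the largest admissible constant is α = ((π/L)² + c)/((π/L)² + 1).
Simplifying, α = (50/9 + π^2)/(π^2 + 25).


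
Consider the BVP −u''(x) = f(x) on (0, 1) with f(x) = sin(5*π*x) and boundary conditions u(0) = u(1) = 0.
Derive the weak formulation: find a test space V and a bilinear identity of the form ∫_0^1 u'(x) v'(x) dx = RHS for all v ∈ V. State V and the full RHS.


V = H^1_0(0, 1) (so v(0) = v(1) = 0); weak form: ∫_0^1 u'v' dx = ∫_0^1 (sin(5*π*x)) v dx for all v ∈ V.

Multiply both sides by a test function v and integrate from 0 to 1:
  ∫_0^1 −u''(x) v(x) dx = ∫_0^1 f(x) v(x) dx.
Integrate the LHS by parts once:
  ∫_0^1 −u'' v dx = −[u'(x) v(x)]_0^1 + ∫_0^1 u'(x) v'(x) dx.
Thus ∫_0^1 u'(x) v'(x) dx = ∫_0^1 f(x) v(x) dx + [u'(x) v(x)]_0^1.
Choose V so that boundary terms are either known or forced to vanish.
u is Dirichlet: u(0) = u(1) = 0. Let V = H^1_0(0, 1); then v(0) = v(1) = 0, and [u' v]_0^1 = 0.
Weak formulation: find u (satisfying any essential BC) such that ∫_0^1 u'(x) v'(x) dx = ∫_0^1 f v dx for all v ∈ V.
Substituting f(x) = sin(5*π*x), the right-hand side is ∫_0^1 (sin(5*π*x)) v dx.


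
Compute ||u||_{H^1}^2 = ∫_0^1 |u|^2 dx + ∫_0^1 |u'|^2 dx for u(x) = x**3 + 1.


||u||_{H^1}^2 = 241/70

The H^1 norm (squared) on an interval (0, L) is
  ||u||_{H^1}^2 = ∫_0^L u(x)^2 dx + ∫_0^L u'(x)^2 dx.
Compute u'(x) = 3*x**2.
Then u(x)^2 = x**6 + 2*x**3 + 1 and u'(x)^2 = 9*x**4.
Integrate each monomial from 0 to 1 using ∫_0^1 c·x^n dx = c·1^(n+1)/(n+1):
  ∫_0^1 u(x)^2 dx = ∫_0^1 (x^6 + 2*x^3 + 1) dx. Term by term:
    ∫_0^1 x^6 dx = 1/7;  ∫_0^1 2*x^3 dx = 1/2;  ∫_0^1 1 dx = 1.
  Sum: 1/7 + 1/2 + 1 = 23/14.
  ∫_0^1 u'(x)^2 dx = ∫_0^1 (9*x^4) dx. Term by term:
    ∫_0^1 9*x^4 dx = 9/5.
Adding: ||u||_{H^1}^2 = 23/14 + 9/5 = 241/70.


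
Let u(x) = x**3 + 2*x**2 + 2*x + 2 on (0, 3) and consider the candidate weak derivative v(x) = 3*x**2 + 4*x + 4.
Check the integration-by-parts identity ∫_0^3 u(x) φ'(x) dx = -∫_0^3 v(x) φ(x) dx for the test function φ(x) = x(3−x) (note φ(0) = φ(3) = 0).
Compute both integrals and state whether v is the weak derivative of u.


LHS = -1449/20, RHS = -1629/20. No, v is not the weak derivative of u.

u(x) = x**3 + 2*x**2 + 2*x + 2, classical derivative u'(x) = 3*x**2 + 4*x + 2.
φ(x) = x(3−x), so φ'(x) = 3 - 2*x.
Note φ(0) = φ(3) = 0, so the boundary term u·φ vanishes.
LHS = ∫_0^3 u(x) φ'(x) dx = ∫_0^3 (-2*x^4 - x^3 + 2*x^2 + 2*x + 6) dx. Term by term:
  ∫_0^3 -2*x^4 dx = -486/5;  ∫_0^3 -x^3 dx = -81/4;  ∫_0^3 2*x^2 dx = 18;
  ∫_0^3 2*x dx = 9;  ∫_0^3 6 dx = 18.
Sum: -486/5 − 81/4 + 18 + 9 + 18 = -1449/20.
So LHS = -1449/20.
∫_0^3 v(x) φ(x) dx = ∫_0^3 (-3*x^4 + 5*x^3 + 8*x^2 + 12*x) dx. Term by term:
  ∫_0^3 -3*x^4 dx = -729/5;  ∫_0^3 5*x^3 dx = 405/4;  ∫_0^3 8*x^2 dx = 72;
  ∫_0^3 12*x dx = 54.
Sum: -729/5 + 405/4 + 72 + 54 = 1629/20.
So RHS = -∫_0^3 v(x) φ(x) dx = -1629/20.
LHS − RHS = 9 ≠ 0, so the identity fails.
(For a valid weak derivative the identity must hold for EVERY test function, in particular this one. The failure shows v is NOT the weak derivative of u.)
Correct weak derivative would be u'(x) = 3*x**2 + 4*x + 2.


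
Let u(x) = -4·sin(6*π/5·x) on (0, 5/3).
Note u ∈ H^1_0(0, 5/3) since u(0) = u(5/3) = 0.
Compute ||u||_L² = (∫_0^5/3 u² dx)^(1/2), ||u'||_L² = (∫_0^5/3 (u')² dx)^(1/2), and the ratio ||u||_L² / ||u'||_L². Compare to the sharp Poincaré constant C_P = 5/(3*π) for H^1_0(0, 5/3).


||u||_L² / ||u'||_L² = 5/(6*π) < C_P = 5/(3*π).

u(x) = -4·sin(6*π/5·x), so u'(x) = -24*π*cos(6*π*x/5)/5.
Writing u(x) = A·sin(kπx/L) with A = -4 and k = 2, use ∫_0^L sin²(kπx/L) dx = L/2 and ∫_0^L cos²(kπx/L) dx = L/2.
u² = 16·sin²(6*π/5·x) and (u')² = 576*π^2/25·cos²(6*π/5·x), and each of sin², cos² integrates to L/2 = 5/6 over (0, 5/3).
∫_0^5/3 u² dx = 40/3, so ||u||_L² = 2*sqrt(30)/3.
∫_0^5/3 (u')² dx = 96*π^2/5, so ||u'||_L² = 4*sqrt(30)*π/5.
Ratio ||u||_L² / ||u'||_L² = 5/(6*π).
Sharp Poincaré constant on H^1_0(0, 5/3) is C_P = L/π = 5/(3*π), achieved by sin(3*π/5·x).
This is the k = 2 harmonic; the ratio L/(kπ) is strictly less than C_P = L/π, consistent with the sharp inequality ||u||_L² ≤ C_P ||u'||_L².


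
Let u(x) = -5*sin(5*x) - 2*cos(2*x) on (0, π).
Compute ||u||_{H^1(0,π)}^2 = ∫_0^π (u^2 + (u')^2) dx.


||u||_{H^1(0,π)}^2 = 1000/21 + 335*π

u'(x) = 4*sin(2*x) - 25*cos(5*x).
Expand u² and (u')² and integrate term by term on (0, π), using: for integers n ≥ 1, ∫_0^π sin²(nx) dx = ∫_0^π cos²(nx) dx = π/2; for n ≠ n', ∫_0^π sin(nx)sin(n'x) dx = ∫_0^π cos(nx)cos(n'x) dx = 0; and by product-to-sum, ∫_0^π sin(nx)cos(n'x) dx = ½∫_0^π [sin((n+n')x) + sin((n−n')x)] dx, which is 0 when n+n' is even and 2n/(n²−n'²) when n+n' is odd (it need not vanish on (0, π)).
  u² squared terms: (-5)²·∫sin(5x)² dx = 25·π/2 = 25*π/2;  (-2)²·∫cos(2x)² dx = 4·π/2 = 2*π.
  u² cross terms: 2·(-5)·(-2)·∫sin(5x)·cos(2x) dx = 20·(10/21) = 200/21.
  So ∫_0^π u² dx = 25*π/2 + 2*π + 200/21 = 200/21 + 29*π/2.
  (u')² squared terms: (-25)²·∫cos(5x)² dx = 625·π/2 = 625*π/2;  (4)²·∫sin(2x)² dx = 16·π/2 = 8*π.
  (u')² cross terms: 2·(-25)·(4)·∫cos(5x)·sin(2x) dx = -200·(-4/21) = 800/21.
  So ∫_0^π (u')² dx = 625*π/2 + 8*π + 800/21 = 800/21 + 641*π/2.
||u||_{H^1}^2 = (200/21 + 29*π/2) + (800/21 + 641*π/2) = 1000/21 + 335*π.


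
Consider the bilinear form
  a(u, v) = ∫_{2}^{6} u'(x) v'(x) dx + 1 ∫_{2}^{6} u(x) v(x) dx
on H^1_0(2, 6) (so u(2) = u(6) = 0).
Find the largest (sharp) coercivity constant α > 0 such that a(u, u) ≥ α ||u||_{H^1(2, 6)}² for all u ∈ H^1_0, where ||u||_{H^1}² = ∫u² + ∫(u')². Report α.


α = 1

Coercivity of a(·,·) on H^1_0(2, 6) means a(u, u) ≥ α ||u||_{H^1}² for every u ∈ H^1_0.
The interval has length L = 4, and Poincaré/coercivity depend only on L. Here a(u, u) = ∫(u')² + (1)·∫u².
Here c = 1 ≥ 1, so a(u,u) = ∫(u')² + c∫u² ≥ ∫(u')² + ∫u² = ||u||_{H^1}², i.e. α = 1 works. No larger α is possible: a(u,u) ≥ α||u||_{H^1}² means (1−α)∫(u')² ≥ (α−c)∫u², and for the modes u_n = sin(nπ(x−x₀)/L) (x₀ the left endpoint) one has ∫u_n²/∫(u_n')² = (L/(nπ))² → 0, so a(u_n,u_n)/||u_n||_{H^1}² → 1. Hence the optimal constant is α = 1.
Therefore α = 1.


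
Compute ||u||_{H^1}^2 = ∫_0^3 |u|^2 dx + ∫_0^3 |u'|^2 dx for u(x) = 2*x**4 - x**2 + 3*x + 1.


||u||_{H^1}^2 = 2001441/70

The H^1 norm (squared) on an interval (0, L) is
  ||u||_{H^1}^2 = ∫_0^L u(x)^2 dx + ∫_0^L u'(x)^2 dx.
Compute u'(x) = 8*x**3 - 2*x + 3.
Then u(x)^2 = 4*x**8 - 4*x**6 + 12*x**5 + 5*x**4 - 6*x**3 + 7*x**2 + 6*x + 1 and u'(x)^2 = 64*x**6 - 32*x**4 + 48*x**3 + 4*x**2 - 12*x + 9.
Integrate each monomial from 0 to 3 using ∫_0^3 c·x^n dx = c·3^(n+1)/(n+1):
  ∫_0^3 u(x)^2 dx = ∫_0^3 (4*x^8 - 4*x^6 + 12*x^5 + 5*x^4 - 6*x^3 + 7*x^2 + 6*x + 1) dx. Term by term:
    ∫_0^3 4*x^8 dx = 8748;  ∫_0^3 -4*x^6 dx = -8748/7;  ∫_0^3 12*x^5 dx = 1458;
    ∫_0^3 5*x^4 dx = 243;  ∫_0^3 -6*x^3 dx = -243/2;  ∫_0^3 7*x^2 dx = 63;
    ∫_0^3 6*x dx = 27;  ∫_0^3 1 dx = 3.
  Sum: 8748 − 8748/7 + 1458 + 243 − 243/2 + 63 + 27 + 3 = 128391/14.
  ∫_0^3 u'(x)^2 dx = ∫_0^3 (64*x^6 - 32*x^4 + 48*x^3 + 4*x^2 - 12*x + 9) dx. Term by term:
    ∫_0^3 64*x^6 dx = 139968/7;  ∫_0^3 -32*x^4 dx = -7776/5;  ∫_0^3 48*x^3 dx = 972;
    ∫_0^3 4*x^2 dx = 36;  ∫_0^3 -12*x dx = -54;  ∫_0^3 9 dx = 27.
  Sum: 139968/7 − 7776/5 + 972 + 36 − 54 + 27 = 679743/35.
Adding: ||u||_{H^1}^2 = 128391/14 + 679743/35 = 2001441/70.


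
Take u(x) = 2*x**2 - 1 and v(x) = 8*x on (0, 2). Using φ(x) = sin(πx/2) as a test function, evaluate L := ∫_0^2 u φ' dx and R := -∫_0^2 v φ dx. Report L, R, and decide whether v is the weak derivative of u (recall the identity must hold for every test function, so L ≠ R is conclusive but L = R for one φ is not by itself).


LHS = -16/π, RHS = -32/π. No, v is not the weak derivative of u.

u(x) = 2*x**2 - 1, classical derivative u'(x) = 4*x.
φ(x) = sin(πx/2), so φ'(x) = π*cos(π*x/2)/2.
Note φ(0) = φ(2) = 0, so the boundary term u·φ vanishes.
LHS = ∫_0^2 u(x) φ'(x) dx = ∫_0^2 (π*x^2*cos(π*x/2) - π*cos(π*x/2)/2) dx. Term by term:
  ∫_0^2 -π*cos(π*x/2)/2 dx = 0;  ∫_0^2 π*x^2*cos(π*x/2) dx = -16/π.
Sum: 0 − 16/π = -16/π.
So LHS = -16/π.
∫_0^2 v(x) φ(x) dx = ∫_0^2 (8*x*sin(π*x/2)) dx. Term by term:
  ∫_0^2 8*x*sin(π*x/2) dx = 32/π.
So RHS = -∫_0^2 v(x) φ(x) dx = -32/π.
LHS − RHS = 16/π ≠ 0, so the identity fails.
(For a valid weak derivative the identity must hold for EVERY test function, in particular this one. The failure shows v is NOT the weak derivative of u.)
Correct weak derivative would be u'(x) = 4*x.


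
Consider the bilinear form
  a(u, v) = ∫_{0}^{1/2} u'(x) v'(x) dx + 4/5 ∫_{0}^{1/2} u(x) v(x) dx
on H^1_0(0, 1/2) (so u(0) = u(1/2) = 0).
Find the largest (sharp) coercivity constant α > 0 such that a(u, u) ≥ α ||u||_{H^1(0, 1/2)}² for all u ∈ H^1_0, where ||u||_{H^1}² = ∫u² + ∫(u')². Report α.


α = 4*(1 + 5*π^2)/(5*(1 + 4*π^2))

Coercivity of a(·,·) on H^1_0(0, 1/2) means a(u, u) ≥ α ||u||_{H^1}² for every u ∈ H^1_0.
The interval has length L = 1/2, and Poincaré/coercivity depend only on L. Here a(u, u) = ∫(u')² + (4/5)·∫u².
Here 0 < c = 4/5 < 1. The condition a(u,u) ≥ α||u||_{H^1}² reads (1−α)∫(u')² ≥ (α−c)∫u². Any admissible α is ≤ 1 (rapidly oscillating u have ∫u²/∫(u')² → 0), and α = 1 would force 0 ≥ (1−c)∫u², impossible since c < 1; so 1−α > 0. By the sharp Poincaré inequality on H^1_0 of an interval of length L, ∫(u')² ≥ (π/L)²∫u² with equality for the first sine mode sin(π(x−x₀)/L) (x₀ the left endpoint), so the inequality holds for all u iff (1−α)(π/L)² ≥ α − c, i.e. α ≤ ((π/L)² + c)/((π/L)² + 1) = (1 + c(L/π)²)/(1 + (L/π)²). With (π/L)² = 4*π^2 and c = 4/5, the largest admissible constant is α = ((π/L)² + c)/((π/L)² + 1).
Simplifying, α = 4*(1 + 5*π^2)/(5*(1 + 4*π^2)).


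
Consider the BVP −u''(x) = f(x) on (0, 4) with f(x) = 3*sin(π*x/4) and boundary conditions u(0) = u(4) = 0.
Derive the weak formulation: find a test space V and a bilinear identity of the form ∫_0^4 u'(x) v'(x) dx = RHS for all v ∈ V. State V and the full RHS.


V = H^1_0(0, 4) (so v(0) = v(4) = 0); weak form: ∫_0^4 u'v' dx = ∫_0^4 (3*sin(π*x/4)) v dx for all v ∈ V.

Multiply both sides by a test function v and integrate from 0 to 4:
  ∫_0^4 −u''(x) v(x) dx = ∫_0^4 f(x) v(x) dx.
Integrate the LHS by parts once:
  ∫_0^4 −u'' v dx = −[u'(x) v(x)]_0^4 + ∫_0^4 u'(x) v'(x) dx.
Thus ∫_0^4 u'(x) v'(x) dx = ∫_0^4 f(x) v(x) dx + [u'(x) v(x)]_0^4.
Choose V so that boundary terms are either known or forced to vanish.
u is Dirichlet: u(0) = u(4) = 0. Let V = H^1_0(0, 4); then v(0) = v(4) = 0, and [u' v]_0^4 = 0.
Weak formulation: find u (satisfying any essential BC) such that ∫_0^4 u'(x) v'(x) dx = ∫_0^4 f v dx for all v ∈ V.
Substituting f(x) = 3*sin(π*x/4), the right-hand side is ∫_0^4 (3*sin(π*x/4)) v dx.


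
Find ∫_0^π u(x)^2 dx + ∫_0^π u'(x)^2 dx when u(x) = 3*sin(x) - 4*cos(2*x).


||u||_{H^1(0,π)}^2 = 80 + 49*π

u'(x) = 8*sin(2*x) + 3*cos(x).
Expand u² and (u')² and integrate term by term on (0, π), using: for integers n ≥ 1, ∫_0^π sin²(nx) dx = ∫_0^π cos²(nx) dx = π/2; for n ≠ n', ∫_0^π sin(nx)sin(n'x) dx = ∫_0^π cos(nx)cos(n'x) dx = 0; and by product-to-sum, ∫_0^π sin(nx)cos(n'x) dx = ½∫_0^π [sin((n+n')x) + sin((n−n')x)] dx, which is 0 when n+n' is even and 2n/(n²−n'²) when n+n' is odd (it need not vanish on (0, π)).
  u² squared terms: (-4)²·∫cos(2x)² dx = 16·π/2 = 8*π;  (3)²·∫sin(x)² dx = 9·π/2 = 9*π/2.
  u² cross terms: 2·(-4)·(3)·∫cos(2x)·sin(x) dx = -24·(-2/3) = 16.
  So ∫_0^π u² dx = 8*π + 9*π/2 + 16 = 16 + 25*π/2.
  (u')² squared terms: (3)²·∫cos(x)² dx = 9·π/2 = 9*π/2;  (8)²·∫sin(2x)² dx = 64·π/2 = 32*π.
  (u')² cross terms: 2·(3)·(8)·∫cos(x)·sin(2x) dx = 48·(4/3) = 64.
  So ∫_0^π (u')² dx = 9*π/2 + 32*π + 64 = 64 + 73*π/2.
||u||_{H^1}^2 = (16 + 25*π/2) + (64 + 73*π/2) = 80 + 49*π.


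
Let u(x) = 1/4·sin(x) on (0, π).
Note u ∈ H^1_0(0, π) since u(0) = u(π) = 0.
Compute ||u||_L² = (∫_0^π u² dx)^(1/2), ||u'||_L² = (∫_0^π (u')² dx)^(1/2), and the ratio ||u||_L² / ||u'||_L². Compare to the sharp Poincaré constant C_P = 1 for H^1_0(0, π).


||u||_L² / ||u'||_L² = 1 = C_P.

u(x) = 1/4·sin(x), so u'(x) = cos(x)/4.
Writing u(x) = A·sin(kπx/L) with A = 1/4 and k = 1, use ∫_0^L sin²(kπx/L) dx = L/2 and ∫_0^L cos²(kπx/L) dx = L/2.
u² = 1/16·sin²(x) and (u')² = 1/16·cos²(x), and each of sin², cos² integrates to L/2 = π/2 over (0, π).
∫_0^π u² dx = π/32, so ||u||_L² = sqrt(2)*sqrt(π)/8.
∫_0^π (u')² dx = π/32, so ||u'||_L² = sqrt(2)*sqrt(π)/8.
Ratio ||u||_L² / ||u'||_L² = 1.
Sharp Poincaré constant on H^1_0(0, π) is C_P = L/π = 1, achieved by sin(x).
This is the k = 1 eigenfunction (up to amplitude), so the ratio equals the sharp Poincaré constant exactly.


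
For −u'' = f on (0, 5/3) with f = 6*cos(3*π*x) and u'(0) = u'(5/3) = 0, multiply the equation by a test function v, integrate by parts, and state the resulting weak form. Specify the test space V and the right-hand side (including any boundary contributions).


V = H^1(0, 5/3) (no boundary constraint on v; u is determined up to an additive constant); weak form: ∫_0^5/3 u'v' dx = ∫_0^5/3 (6*cos(3*π*x)) v dx for all v ∈ V.

Multiply both sides by a test function v and integrate from 0 to 5/3:
  ∫_0^5/3 −u''(x) v(x) dx = ∫_0^5/3 f(x) v(x) dx.
Integrate the LHS by parts once:
  ∫_0^5/3 −u'' v dx = −[u'(x) v(x)]_0^5/3 + ∫_0^5/3 u'(x) v'(x) dx.
Thus ∫_0^5/3 u'(x) v'(x) dx = ∫_0^5/3 f(x) v(x) dx + [u'(x) v(x)]_0^5/3.
Choose V so that boundary terms are either known or forced to vanish.
u has homogeneous Neumann: u'(0) = u'(5/3) = 0. So [u' v]_0^5/3 = 0·v(5/3) − 0·v(0) = 0 for any v; take V = H^1(0, 5/3).
Weak formulation: find u (satisfying any essential BC) such that ∫_0^5/3 u'(x) v'(x) dx = ∫_0^5/3 f v dx for all v ∈ V (homogeneous Neumann, so boundary terms vanish).
Substituting f(x) = 6*cos(3*π*x), the right-hand side is ∫_0^5/3 (6*cos(3*π*x)) v dx.
Compatibility check (pure Neumann): taking v ≡ 1 ∈ V gives 0 = ∫_0^5/3 f dx + (0) − (0), i.e. ∫_0^5/3 f dx must equal u'(0) − u'(5/3) = 0. Indeed ∫_0^5/3 (6*cos(3*π*x)) dx = 0, so the data are compatible. The solution is then unique only up to an additive constant (fix it e.g. by requiring ∫_0^5/3 u dx = 0).


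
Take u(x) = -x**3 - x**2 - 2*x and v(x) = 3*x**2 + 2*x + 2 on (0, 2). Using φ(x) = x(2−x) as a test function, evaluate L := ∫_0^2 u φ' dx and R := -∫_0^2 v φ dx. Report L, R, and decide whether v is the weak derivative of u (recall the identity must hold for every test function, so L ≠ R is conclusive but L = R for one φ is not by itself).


LHS = 152/15, RHS = -152/15. No, v is not the weak derivative of u.

u(x) = -x**3 - x**2 - 2*x, classical derivative u'(x) = -3*x**2 - 2*x - 2.
φ(x) = x(2−x), so φ'(x) = 2 - 2*x.
Note φ(0) = φ(2) = 0, so the boundary term u·φ vanishes.
LHS = ∫_0^2 u(x) φ'(x) dx = ∫_0^2 (2*x^4 + 2*x^2 - 4*x) dx. Term by term:
  ∫_0^2 2*x^4 dx = 64/5;  ∫_0^2 2*x^2 dx = 16/3;  ∫_0^2 -4*x dx = -8.
Sum: 64/5 + 16/3 − 8 = 152/15.
So LHS = 152/15.
∫_0^2 v(x) φ(x) dx = ∫_0^2 (-3*x^4 + 4*x^3 + 2*x^2 + 4*x) dx. Term by term:
  ∫_0^2 -3*x^4 dx = -96/5;  ∫_0^2 4*x^3 dx = 16;  ∫_0^2 2*x^2 dx = 16/3;
  ∫_0^2 4*x dx = 8.
Sum: -96/5 + 16 + 16/3 + 8 = 152/15.
So RHS = -∫_0^2 v(x) φ(x) dx = -152/15.
LHS − RHS = 304/15 ≠ 0, so the identity fails.
(For a valid weak derivative the identity must hold for EVERY test function, in particular this one. The failure shows v is NOT the weak derivative of u.)
Correct weak derivative would be u'(x) = -3*x**2 - 2*x - 2.


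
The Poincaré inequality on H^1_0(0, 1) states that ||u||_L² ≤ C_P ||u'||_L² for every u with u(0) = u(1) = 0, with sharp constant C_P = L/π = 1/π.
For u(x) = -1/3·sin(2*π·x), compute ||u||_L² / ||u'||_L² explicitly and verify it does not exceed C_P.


||u||_L² / ||u'||_L² = 1/(2*π) < C_P = 1/π.

u(x) = -1/3·sin(2*π·x), so u'(x) = -2*π*cos(2*π*x)/3.
Writing u(x) = A·sin(kπx/L) with A = -1/3 and k = 2, use ∫_0^L sin²(kπx/L) dx = L/2 and ∫_0^L cos²(kπx/L) dx = L/2.
u² = 1/9·sin²(2*π·x) and (u')² = 4*π^2/9·cos²(2*π·x), and each of sin², cos² integrates to L/2 = 1/2 over (0, 1).
∫_0^1 u² dx = 1/18, so ||u||_L² = sqrt(2)/6.
∫_0^1 (u')² dx = 2*π^2/9, so ||u'||_L² = sqrt(2)*π/3.
Ratio ||u||_L² / ||u'||_L² = 1/(2*π).
Sharp Poincaré constant on H^1_0(0, 1) is C_P = L/π = 1/π, achieved by sin(π·x).
This is the k = 2 harmonic; the ratio L/(kπ) is strictly less than C_P = L/π, consistent with the sharp inequality ||u||_L² ≤ C_P ||u'||_L².
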